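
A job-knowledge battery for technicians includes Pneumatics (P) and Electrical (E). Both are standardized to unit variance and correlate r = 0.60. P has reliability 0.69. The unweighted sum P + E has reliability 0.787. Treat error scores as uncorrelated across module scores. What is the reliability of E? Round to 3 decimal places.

Var(P+E) = 2 + 2·0.60 = 3.200.
True-score variance = ρ_P + ρ_E + 2·0.60, so 0.787 = (0.69 + ρ_E + 1.20) / 3.200.
ρ_E = 0.787·3.200 − 0.69 − 1.20 = 0.628.

0.628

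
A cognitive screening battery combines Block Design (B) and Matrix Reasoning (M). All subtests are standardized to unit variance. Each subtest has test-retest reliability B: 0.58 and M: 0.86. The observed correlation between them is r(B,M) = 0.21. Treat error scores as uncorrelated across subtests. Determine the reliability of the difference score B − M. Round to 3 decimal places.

Var(B−M) = 1 + 1 − 2·0.21 = 2 − 0.42 = 1.58.
Because errors are independent across components, Cov(Tᵢ,Tⱼ) = Cov(Xᵢ,Xⱼ); the off-diagonal part of the true-score variance is the same as above.
True-score variance = [0.58 + 0.86] − 0.42 = 1.44 − 0.42 = 1.02.
Reliability = 1.02 / 1.58 = 0.646.

0.646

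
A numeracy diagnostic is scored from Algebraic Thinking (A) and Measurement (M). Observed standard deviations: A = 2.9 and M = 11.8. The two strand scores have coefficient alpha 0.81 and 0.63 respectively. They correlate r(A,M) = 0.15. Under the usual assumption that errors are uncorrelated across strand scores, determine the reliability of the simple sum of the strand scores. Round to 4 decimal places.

0.6636

Var(A+M) = 2.9² + 11.8² + 2·[2.9·11.8·0.15] = 147.65 + 10.266 = 157.916.
With uncorrelated errors the cross-covariances are all true-score covariance, so they carry over unchanged; only the diagonal terms shrink to ρᵢσᵢ².
True-score variance = [2.9²·0.81 + 11.8²·0.63] + 10.266 = 94.5333 + 10.266 = 104.799.
Reliability = 104.799 / 157.916 = 0.6636.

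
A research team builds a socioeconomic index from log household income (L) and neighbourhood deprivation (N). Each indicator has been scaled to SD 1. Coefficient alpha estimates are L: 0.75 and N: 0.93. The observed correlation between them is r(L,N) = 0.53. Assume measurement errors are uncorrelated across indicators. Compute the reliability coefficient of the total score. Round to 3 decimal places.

Var(L+N) = 2 + 2·[0.53] = 2 + 1.06 = 3.06.
Because errors are independent across components, Cov(Tᵢ,Tⱼ) = Cov(Xᵢ,Xⱼ); the off-diagonal part of the true-score variance is the same as above.
True-score variance = [0.75 + 0.93] + 1.06 = 1.68 + 1.06 = 2.74.
Reliability = 2.74 / 3.06 = 0.895.

0.895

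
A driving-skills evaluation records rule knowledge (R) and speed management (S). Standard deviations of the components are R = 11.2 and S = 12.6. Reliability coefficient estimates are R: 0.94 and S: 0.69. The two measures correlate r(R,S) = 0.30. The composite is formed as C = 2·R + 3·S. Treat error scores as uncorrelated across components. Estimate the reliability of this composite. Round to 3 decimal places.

0.806

Var(C) = 2²·11.2² + 3²·12.6² + 2·[6·11.2·12.6·0.30] = 1930.6 + 508.032 = 2438.63.
Because errors are independent across components, Cov(Tᵢ,Tⱼ) = Cov(Xᵢ,Xⱼ); the off-diagonal part of the true-score variance is the same as above.
True-score variance = [2²·11.2²·0.94 + 3²·12.6²·0.69] + 508.032 = 1457.55 + 508.032 = 1965.59.
Reliability = 1965.59 / 2438.63 = 0.806.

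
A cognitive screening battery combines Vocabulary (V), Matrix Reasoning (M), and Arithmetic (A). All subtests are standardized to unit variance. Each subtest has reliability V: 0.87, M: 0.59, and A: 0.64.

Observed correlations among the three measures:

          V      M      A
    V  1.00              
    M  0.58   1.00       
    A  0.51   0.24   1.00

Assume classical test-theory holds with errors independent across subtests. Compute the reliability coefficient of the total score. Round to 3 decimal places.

0.841

Var(V+M+A) = 3 + 2·[0.58 + 0.51 + 0.24] = 3 + 2.66 = 5.66.
Under uncorrelated errors the observed covariances equal the true-score covariances, so only the own-variance terms attenuate.
True-score variance = [0.87 + 0.59 + 0.64] + 2.66 = 2.1 + 2.66 = 4.76.
Reliability = 4.76 / 5.66 = 0.841.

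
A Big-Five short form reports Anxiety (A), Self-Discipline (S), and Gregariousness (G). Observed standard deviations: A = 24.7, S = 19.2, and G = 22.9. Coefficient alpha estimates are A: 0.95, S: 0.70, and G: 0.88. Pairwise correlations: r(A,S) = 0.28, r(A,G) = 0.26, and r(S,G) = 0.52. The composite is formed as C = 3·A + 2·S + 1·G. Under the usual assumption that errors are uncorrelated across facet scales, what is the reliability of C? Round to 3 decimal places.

Var(C) = 3²·24.7² + 2²·19.2² + 22.9² + 2·[6·24.7·19.2·0.28 + 3·24.7·22.9·0.26 + 2·19.2·22.9·0.52] = 7489.78 + 3390.36 = 10880.1.
Because errors are independent across components, Cov(Tᵢ,Tⱼ) = Cov(Xᵢ,Xⱼ); the off-diagonal part of the true-score variance is the same as above.
True-score variance = [3²·24.7²·0.95 + 2²·19.2²·0.70 + 22.9²·0.88] + 3390.36 = 6709.94 + 3390.36 = 10100.3.
Reliability = 10100.3 / 10880.1 = 0.928.

0.928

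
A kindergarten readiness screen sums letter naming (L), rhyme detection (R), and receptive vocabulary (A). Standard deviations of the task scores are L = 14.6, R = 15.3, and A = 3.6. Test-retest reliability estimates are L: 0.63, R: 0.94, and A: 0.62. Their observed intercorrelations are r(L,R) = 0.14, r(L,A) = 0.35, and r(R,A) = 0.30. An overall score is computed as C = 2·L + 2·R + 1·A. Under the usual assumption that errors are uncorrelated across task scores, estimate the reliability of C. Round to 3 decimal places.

Var(C) = 2²·14.6² + 2²·15.3² + 3.6² + 2·[4·14.6·15.3·0.14 + 2·14.6·3.6·0.35 + 2·15.3·3.6·0.30] = 1801.96 + 389.866 = 2191.83.
Because errors are independent across components, Cov(Tᵢ,Tⱼ) = Cov(Xᵢ,Xⱼ); the off-diagonal part of the true-score variance is the same as above.
True-score variance = [2²·14.6²·0.63 + 2²·15.3²·0.94 + 3.6²·0.62] + 389.866 = 1425.38 + 389.866 = 1815.24.
Reliability = 1815.24 / 2191.83 = 0.828.

0.828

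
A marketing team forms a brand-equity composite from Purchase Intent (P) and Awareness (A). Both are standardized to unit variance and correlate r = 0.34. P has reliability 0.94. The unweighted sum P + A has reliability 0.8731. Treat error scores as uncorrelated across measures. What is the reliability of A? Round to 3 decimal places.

Var(P+A) = 2 + 2·0.34 = 2.680.
True-score variance = ρ_P + ρ_A + 2·0.34, so 0.8731 = (0.94 + ρ_A + 0.68) / 2.680.
ρ_A = 0.8731·2.680 − 0.94 − 0.68 = 0.720.

0.720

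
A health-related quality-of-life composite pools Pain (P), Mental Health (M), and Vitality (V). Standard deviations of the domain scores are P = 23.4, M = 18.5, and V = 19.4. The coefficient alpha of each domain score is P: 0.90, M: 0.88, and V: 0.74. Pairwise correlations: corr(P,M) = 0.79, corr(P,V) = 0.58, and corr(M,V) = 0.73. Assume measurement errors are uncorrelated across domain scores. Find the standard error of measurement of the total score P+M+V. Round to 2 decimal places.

13.92

Var(total) = 1266.17 + 1734.57 = 3000.74.
True-score variance = 1072.49 + 1734.57 = 2807.06, so reliability = 0.9355.
Error variance = 3000.74 − 2807.06 = 193.68; SEM = √193.68 = 13.92.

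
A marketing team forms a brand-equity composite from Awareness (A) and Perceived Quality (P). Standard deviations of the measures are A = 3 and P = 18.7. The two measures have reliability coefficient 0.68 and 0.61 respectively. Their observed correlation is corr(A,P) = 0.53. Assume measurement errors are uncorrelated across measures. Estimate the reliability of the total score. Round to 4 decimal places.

Var(A+P) = 3² + 18.7² + 2·[3·18.7·0.53] = 358.69 + 59.466 = 418.156.
Under uncorrelated errors the observed covariances equal the true-score covariances, so only the own-variance terms attenuate.
True-score variance = [3²·0.68 + 18.7²·0.61] + 59.466 = 219.431 + 59.466 = 278.897.
Reliability = 278.897 / 418.156 = 0.6670.

0.6670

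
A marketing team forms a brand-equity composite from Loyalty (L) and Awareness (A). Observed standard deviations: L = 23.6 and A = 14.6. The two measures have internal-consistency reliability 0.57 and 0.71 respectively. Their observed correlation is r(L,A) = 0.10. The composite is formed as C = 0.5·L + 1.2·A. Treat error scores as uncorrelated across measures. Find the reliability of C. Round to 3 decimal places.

Var(C) = 0.5²·23.6² + 1.2²·14.6² + 2·[0.6·23.6·14.6·0.10] = 446.19 + 41.3472 = 487.538.
Because errors are independent across components, Cov(Tᵢ,Tⱼ) = Cov(Xᵢ,Xⱼ); the off-diagonal part of the true-score variance is the same as above.
True-score variance = [0.5²·23.6²·0.57 + 1.2²·14.6²·0.71] + 41.3472 = 297.302 + 41.3472 = 338.649.
Reliability = 338.649 / 487.538 = 0.695.

0.695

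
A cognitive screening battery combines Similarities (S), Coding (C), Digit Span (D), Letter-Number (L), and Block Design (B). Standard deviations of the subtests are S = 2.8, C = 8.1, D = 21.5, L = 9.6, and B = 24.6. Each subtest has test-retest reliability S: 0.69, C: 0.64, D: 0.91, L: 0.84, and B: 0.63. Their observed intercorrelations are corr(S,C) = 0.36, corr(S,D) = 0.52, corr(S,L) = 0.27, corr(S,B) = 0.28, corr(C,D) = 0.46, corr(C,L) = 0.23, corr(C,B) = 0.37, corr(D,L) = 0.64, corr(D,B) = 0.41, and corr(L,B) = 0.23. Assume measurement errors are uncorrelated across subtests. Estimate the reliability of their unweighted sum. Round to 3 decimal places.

Var(S+C+D+L+B) = 2.8² + 8.1² + 21.5² + 9.6² + 24.6² + 2·[2.8·8.1·0.36 + 2.8·21.5·0.52 + 2.8·9.6·0.27 + 2.8·24.6·0.28 + 8.1·21.5·0.46 + 8.1·9.6·0.23 + 8.1·24.6·0.37 + 21.5·9.6·0.64 + 21.5·24.6·0.41 + 9.6·24.6·0.23] = 1233.02 + 1281.99 = 2515.01.
Because errors are independent across components, Cov(Tᵢ,Tⱼ) = Cov(Xᵢ,Xⱼ); the off-diagonal part of the true-score variance is the same as above.
True-score variance = [2.8²·0.69 + 8.1²·0.64 + 21.5²·0.91 + 9.6²·0.84 + 24.6²·0.63] + 1281.99 = 926.713 + 1281.99 = 2208.7.
Reliability = 2208.7 / 2515.01 = 0.878.

0.878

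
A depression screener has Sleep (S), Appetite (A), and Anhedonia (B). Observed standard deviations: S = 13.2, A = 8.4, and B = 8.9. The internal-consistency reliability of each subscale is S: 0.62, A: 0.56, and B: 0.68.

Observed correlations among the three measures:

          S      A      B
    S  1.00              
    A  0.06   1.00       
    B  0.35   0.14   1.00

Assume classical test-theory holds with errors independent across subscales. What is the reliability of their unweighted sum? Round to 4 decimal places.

Var(S+A+B) = 13.2² + 8.4² + 8.9² + 2·[13.2·8.4·0.06 + 13.2·8.9·0.35 + 8.4·8.9·0.14] = 324.01 + 116.474 = 440.484.
With uncorrelated errors the cross-covariances are all true-score covariance, so they carry over unchanged; only the diagonal terms shrink to ρᵢσᵢ².
True-score variance = [13.2²·0.62 + 8.4²·0.56 + 8.9²·0.68] + 116.474 = 201.405 + 116.474 = 317.88.
Reliability = 317.88 / 440.484 = 0.7217.

0.7217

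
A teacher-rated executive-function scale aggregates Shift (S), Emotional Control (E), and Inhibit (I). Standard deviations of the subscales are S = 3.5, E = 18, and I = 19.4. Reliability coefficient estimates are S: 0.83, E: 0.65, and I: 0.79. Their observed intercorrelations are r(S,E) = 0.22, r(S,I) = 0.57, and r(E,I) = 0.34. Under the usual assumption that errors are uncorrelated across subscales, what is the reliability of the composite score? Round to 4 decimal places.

Var(S+E+I) = 3.5² + 18² + 19.4² + 2·[3.5·18·0.22 + 3.5·19.4·0.57 + 18·19.4·0.34] = 712.61 + 342.582 = 1055.19.
With uncorrelated errors the cross-covariances are all true-score covariance, so they carry over unchanged; only the diagonal terms shrink to ρᵢσᵢ².
True-score variance = [3.5²·0.83 + 18²·0.65 + 19.4²·0.79] + 342.582 = 518.092 + 342.582 = 860.674.
Reliability = 860.674 / 1055.19 = 0.8157.

0.8157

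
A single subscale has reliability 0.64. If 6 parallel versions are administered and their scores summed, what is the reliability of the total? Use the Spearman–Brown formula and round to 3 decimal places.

ρ_k = kρ / (1 + (k−1)ρ) = 6·0.64 / (1 + 5·0.64) = 3.840 / 4.200 = 0.914.

0.914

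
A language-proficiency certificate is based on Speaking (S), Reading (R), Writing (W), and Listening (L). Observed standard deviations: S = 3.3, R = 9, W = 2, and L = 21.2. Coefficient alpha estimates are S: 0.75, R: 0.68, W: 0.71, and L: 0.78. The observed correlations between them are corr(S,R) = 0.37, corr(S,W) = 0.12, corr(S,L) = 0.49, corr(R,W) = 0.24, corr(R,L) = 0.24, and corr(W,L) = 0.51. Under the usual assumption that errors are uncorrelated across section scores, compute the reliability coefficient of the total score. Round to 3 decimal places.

Var(S+R+W+L) = 3.3² + 9² + 2² + 21.2² + 2·[3.3·9·0.37 + 3.3·2·0.12 + 3.3·21.2·0.49 + 9·2·0.24 + 9·21.2·0.24 + 2·21.2·0.51] = 545.33 + 235.595 = 780.925.
With uncorrelated errors the cross-covariances are all true-score covariance, so they carry over unchanged; only the diagonal terms shrink to ρᵢσᵢ².
True-score variance = [3.3²·0.75 + 9²·0.68 + 2²·0.71 + 21.2²·0.78] + 235.595 = 416.651 + 235.595 = 652.245.
Reliability = 652.245 / 780.925 = 0.835.

0.835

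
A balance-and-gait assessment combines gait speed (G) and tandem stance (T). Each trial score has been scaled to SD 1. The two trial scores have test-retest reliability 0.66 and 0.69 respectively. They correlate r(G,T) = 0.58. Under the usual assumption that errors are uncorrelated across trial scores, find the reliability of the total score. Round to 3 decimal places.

0.794

Var(G+T) = 2 + 2·[0.58] = 2 + 1.16 = 3.16.
Because errors are independent across components, Cov(Tᵢ,Tⱼ) = Cov(Xᵢ,Xⱼ); the off-diagonal part of the true-score variance is the same as above.
True-score variance = [0.66 + 0.69] + 1.16 = 1.35 + 1.16 = 2.51.
Reliability = 2.51 / 3.16 = 0.794.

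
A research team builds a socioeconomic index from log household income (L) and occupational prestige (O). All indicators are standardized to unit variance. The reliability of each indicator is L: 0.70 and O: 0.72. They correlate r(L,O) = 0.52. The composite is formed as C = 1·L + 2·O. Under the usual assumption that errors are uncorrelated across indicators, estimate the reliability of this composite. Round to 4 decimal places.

0.7994

Var(C) = 1 + 2² + 2·[2·0.52] = 5 + 2.08 = 7.08.
With uncorrelated errors the cross-covariances are all true-score covariance, so they carry over unchanged; only the diagonal terms shrink to ρᵢσᵢ².
True-score variance = [0.70 + 2²·0.72] + 2.08 = 3.58 + 2.08 = 5.66.
Reliability = 5.66 / 7.08 = 0.7994.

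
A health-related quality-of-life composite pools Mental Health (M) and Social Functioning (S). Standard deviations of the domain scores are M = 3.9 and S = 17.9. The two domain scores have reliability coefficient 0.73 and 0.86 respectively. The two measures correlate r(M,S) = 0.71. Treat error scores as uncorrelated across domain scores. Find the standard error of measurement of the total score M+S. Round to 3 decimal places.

Var(total) = 335.62 + 99.1302 = 434.75.
True-score variance = 286.656 + 99.1302 = 385.786, so reliability = 0.8874.
Error variance = 434.75 − 385.786 = 48.9641; SEM = √48.9641 = 6.997.

6.997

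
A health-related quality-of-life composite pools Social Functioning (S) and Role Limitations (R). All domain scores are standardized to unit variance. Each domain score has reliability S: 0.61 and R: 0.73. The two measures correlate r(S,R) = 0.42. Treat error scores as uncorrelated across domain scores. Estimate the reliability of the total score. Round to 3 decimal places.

0.768

Var(S+R) = 2 + 2·[0.42] = 2 + 0.84 = 2.84.
Because errors are independent across components, Cov(Tᵢ,Tⱼ) = Cov(Xᵢ,Xⱼ); the off-diagonal part of the true-score variance is the same as above.
True-score variance = [0.61 + 0.73] + 0.84 = 1.34 + 0.84 = 2.18.
Reliability = 2.18 / 2.84 = 0.768.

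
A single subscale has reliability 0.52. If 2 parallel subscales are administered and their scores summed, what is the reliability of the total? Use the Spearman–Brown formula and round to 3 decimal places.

ρ_k = kρ / (1 + (k−1)ρ) = 2·0.52 / (1 + 1·0.52) = 1.040 / 1.520 = 0.684.

0.684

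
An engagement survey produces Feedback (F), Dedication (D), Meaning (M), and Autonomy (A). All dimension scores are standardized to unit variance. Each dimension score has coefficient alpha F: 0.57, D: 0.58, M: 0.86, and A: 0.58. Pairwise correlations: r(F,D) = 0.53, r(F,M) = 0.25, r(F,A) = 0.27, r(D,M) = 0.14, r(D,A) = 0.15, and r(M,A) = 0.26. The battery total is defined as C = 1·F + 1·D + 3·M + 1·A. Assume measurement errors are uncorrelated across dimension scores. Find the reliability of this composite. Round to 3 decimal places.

Var(C) = 1 + 1 + 3² + 1 + 2·[0.53 + 3·0.25 + 0.27 + 3·0.14 + 0.15 + 3·0.26] = 12 + 5.8 = 17.8.
Under uncorrelated errors the observed covariances equal the true-score covariances, so only the own-variance terms attenuate.
True-score variance = [0.57 + 0.58 + 3²·0.86 + 0.58] + 5.8 = 9.47 + 5.8 = 15.27.
Reliability = 15.27 / 17.8 = 0.858.

0.858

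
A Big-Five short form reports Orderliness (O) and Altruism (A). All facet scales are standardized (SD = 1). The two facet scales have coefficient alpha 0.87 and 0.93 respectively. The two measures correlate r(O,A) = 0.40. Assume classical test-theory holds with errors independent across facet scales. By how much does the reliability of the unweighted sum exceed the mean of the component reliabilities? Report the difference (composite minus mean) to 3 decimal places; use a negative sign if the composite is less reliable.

0.029

Var(sum) = 2 + 0.8 = 2.8; true-score variance = 1.8 + 0.8 = 2.6; composite reliability = 0.9286.
Mean component reliability = 0.9000.
Difference = 0.9286 − 0.9000 = 0.029.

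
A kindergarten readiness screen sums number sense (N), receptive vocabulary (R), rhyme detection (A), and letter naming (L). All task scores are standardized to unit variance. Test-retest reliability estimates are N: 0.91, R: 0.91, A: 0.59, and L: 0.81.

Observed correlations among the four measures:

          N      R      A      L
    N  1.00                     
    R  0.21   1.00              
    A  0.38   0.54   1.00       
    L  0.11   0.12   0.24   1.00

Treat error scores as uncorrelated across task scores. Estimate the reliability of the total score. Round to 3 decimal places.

Var(N+R+A+L) = 4 + 2·[0.21 + 0.38 + 0.11 + 0.54 + 0.12 + 0.24] = 4 + 3.2 = 7.2.
Because errors are independent across components, Cov(Tᵢ,Tⱼ) = Cov(Xᵢ,Xⱼ); the off-diagonal part of the true-score variance is the same as above.
True-score variance = [0.91 + 0.91 + 0.59 + 0.81] + 3.2 = 3.22 + 3.2 = 6.42.
Reliability = 6.42 / 7.2 = 0.892.

0.892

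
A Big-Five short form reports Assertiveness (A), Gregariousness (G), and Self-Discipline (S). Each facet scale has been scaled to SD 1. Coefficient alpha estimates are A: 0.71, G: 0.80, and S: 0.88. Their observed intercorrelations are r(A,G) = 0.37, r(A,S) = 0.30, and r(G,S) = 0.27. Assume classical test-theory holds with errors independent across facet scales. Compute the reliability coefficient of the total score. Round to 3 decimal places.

Var(A+G+S) = 3 + 2·[0.37 + 0.30 + 0.27] = 3 + 1.88 = 4.88.
Because errors are independent across components, Cov(Tᵢ,Tⱼ) = Cov(Xᵢ,Xⱼ); the off-diagonal part of the true-score variance is the same as above.
True-score variance = [0.71 + 0.80 + 0.88] + 1.88 = 2.39 + 1.88 = 4.27.
Reliability = 4.27 / 4.88 = 0.875.

0.875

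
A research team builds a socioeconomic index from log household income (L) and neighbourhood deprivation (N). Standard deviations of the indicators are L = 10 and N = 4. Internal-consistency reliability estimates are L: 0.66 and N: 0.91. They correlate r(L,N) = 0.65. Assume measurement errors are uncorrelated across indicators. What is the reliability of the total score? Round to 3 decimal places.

0.789

Var(L+N) = 10² + 4² + 2·[10·4·0.65] = 116 + 52 = 168.
With uncorrelated errors the cross-covariances are all true-score covariance, so they carry over unchanged; only the diagonal terms shrink to ρᵢσᵢ².
True-score variance = [10²·0.66 + 4²·0.91] + 52 = 80.56 + 52 = 132.56.
Reliability = 132.56 / 168 = 0.789.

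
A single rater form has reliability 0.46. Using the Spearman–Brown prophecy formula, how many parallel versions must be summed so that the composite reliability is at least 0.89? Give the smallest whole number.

10

k ≥ ρ*(1−ρ₁)/(ρ₁(1−ρ*)) = 0.89·0.54 / (0.46·0.11) = 9.498.
Smallest integer k = 10.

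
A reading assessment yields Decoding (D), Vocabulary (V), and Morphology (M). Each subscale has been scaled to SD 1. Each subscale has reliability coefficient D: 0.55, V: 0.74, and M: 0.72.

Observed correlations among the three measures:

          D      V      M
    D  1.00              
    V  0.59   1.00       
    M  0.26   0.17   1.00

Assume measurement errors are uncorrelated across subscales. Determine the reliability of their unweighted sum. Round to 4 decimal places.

Var(D+V+M) = 3 + 2·[0.59 + 0.26 + 0.17] = 3 + 2.04 = 5.04.
With uncorrelated errors the cross-covariances are all true-score covariance, so they carry over unchanged; only the diagonal terms shrink to ρᵢσᵢ².
True-score variance = [0.55 + 0.74 + 0.72] + 2.04 = 2.01 + 2.04 = 4.05.
Reliability = 4.05 / 5.04 = 0.8036.

0.8036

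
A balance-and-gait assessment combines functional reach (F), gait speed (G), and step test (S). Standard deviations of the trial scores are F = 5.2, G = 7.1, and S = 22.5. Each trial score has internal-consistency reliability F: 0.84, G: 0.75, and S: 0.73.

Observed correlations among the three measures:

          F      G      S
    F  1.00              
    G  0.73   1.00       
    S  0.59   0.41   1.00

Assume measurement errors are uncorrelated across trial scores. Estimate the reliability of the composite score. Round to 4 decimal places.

Var(F+G+S) = 5.2² + 7.1² + 22.5² + 2·[5.2·7.1·0.73 + 5.2·22.5·0.59 + 7.1·22.5·0.41] = 583.7 + 322.958 = 906.658.
With uncorrelated errors the cross-covariances are all true-score covariance, so they carry over unchanged; only the diagonal terms shrink to ρᵢσᵢ².
True-score variance = [5.2²·0.84 + 7.1²·0.75 + 22.5²·0.73] + 322.958 = 430.084 + 322.958 = 753.042.
Reliability = 753.042 / 906.658 = 0.8306.

0.8306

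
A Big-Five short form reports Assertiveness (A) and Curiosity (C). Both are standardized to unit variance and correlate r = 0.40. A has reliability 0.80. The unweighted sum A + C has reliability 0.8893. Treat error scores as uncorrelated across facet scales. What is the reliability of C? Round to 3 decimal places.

0.890

Var(A+C) = 2 + 2·0.40 = 2.800.
True-score variance = ρ_A + ρ_C + 2·0.40, so 0.8893 = (0.80 + ρ_C + 0.80) / 2.800.
ρ_C = 0.8893·2.800 − 0.80 − 0.80 = 0.890.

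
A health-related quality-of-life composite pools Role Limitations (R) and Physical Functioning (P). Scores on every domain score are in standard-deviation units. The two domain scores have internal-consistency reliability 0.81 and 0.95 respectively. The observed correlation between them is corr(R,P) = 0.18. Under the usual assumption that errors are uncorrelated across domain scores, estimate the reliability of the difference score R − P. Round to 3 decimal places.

0.854

Var(R−P) = 1 + 1 − 2·0.18 = 2 − 0.36 = 1.64.
Under uncorrelated errors the observed covariances equal the true-score covariances, so only the own-variance terms attenuate.
True-score variance = [0.81 + 0.95] − 0.36 = 1.76 − 0.36 = 1.4.
Reliability = 1.4 / 1.64 = 0.854.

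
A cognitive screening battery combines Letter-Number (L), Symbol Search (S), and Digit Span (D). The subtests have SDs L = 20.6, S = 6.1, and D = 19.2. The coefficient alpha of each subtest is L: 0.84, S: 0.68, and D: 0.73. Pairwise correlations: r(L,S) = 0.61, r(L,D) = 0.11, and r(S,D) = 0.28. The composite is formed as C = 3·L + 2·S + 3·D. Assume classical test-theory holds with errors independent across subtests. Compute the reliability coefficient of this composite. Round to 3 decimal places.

Var(C) = 3²·20.6² + 2²·6.1² + 3²·19.2² + 2·[6·20.6·6.1·0.61 + 9·20.6·19.2·0.11 + 6·6.1·19.2·0.28] = 7285.84 + 2096.48 = 9382.32.
Under uncorrelated errors the observed covariances equal the true-score covariances, so only the own-variance terms attenuate.
True-score variance = [3²·20.6²·0.84 + 2²·6.1²·0.68 + 3²·19.2²·0.73] + 2096.48 = 5731.34 + 2096.48 = 7827.82.
Reliability = 7827.82 / 9382.32 = 0.834.

0.834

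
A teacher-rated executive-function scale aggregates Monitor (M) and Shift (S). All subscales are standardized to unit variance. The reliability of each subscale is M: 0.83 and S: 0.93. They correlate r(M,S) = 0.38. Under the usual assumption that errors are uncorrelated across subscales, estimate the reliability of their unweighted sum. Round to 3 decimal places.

0.913

Var(M+S) = 2 + 2·[0.38] = 2 + 0.76 = 2.76.
Under uncorrelated errors the observed covariances equal the true-score covariances, so only the own-variance terms attenuate.
True-score variance = [0.83 + 0.93] + 0.76 = 1.76 + 0.76 = 2.52.
Reliability = 2.52 / 2.76 = 0.913.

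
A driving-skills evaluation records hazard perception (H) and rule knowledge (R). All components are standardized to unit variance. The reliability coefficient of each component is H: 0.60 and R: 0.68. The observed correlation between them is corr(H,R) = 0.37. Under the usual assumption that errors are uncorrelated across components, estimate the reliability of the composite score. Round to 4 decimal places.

Var(H+R) = 2 + 2·[0.37] = 2 + 0.74 = 2.74.
Because errors are independent across components, Cov(Tᵢ,Tⱼ) = Cov(Xᵢ,Xⱼ); the off-diagonal part of the true-score variance is the same as above.
True-score variance = [0.60 + 0.68] + 0.74 = 1.28 + 0.74 = 2.02.
Reliability = 2.02 / 2.74 = 0.7372.

0.7372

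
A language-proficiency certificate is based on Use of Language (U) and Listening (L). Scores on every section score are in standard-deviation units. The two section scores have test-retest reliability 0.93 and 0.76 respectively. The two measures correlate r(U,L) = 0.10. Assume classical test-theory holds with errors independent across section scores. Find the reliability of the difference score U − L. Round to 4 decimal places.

Var(U−L) = 1 + 1 − 2·0.10 = 2 − 0.2 = 1.8.
Under uncorrelated errors the observed covariances equal the true-score covariances, so only the own-variance terms attenuate.
True-score variance = [0.93 + 0.76] − 0.2 = 1.69 − 0.2 = 1.49.
Reliability = 1.49 / 1.8 = 0.8278.

0.8278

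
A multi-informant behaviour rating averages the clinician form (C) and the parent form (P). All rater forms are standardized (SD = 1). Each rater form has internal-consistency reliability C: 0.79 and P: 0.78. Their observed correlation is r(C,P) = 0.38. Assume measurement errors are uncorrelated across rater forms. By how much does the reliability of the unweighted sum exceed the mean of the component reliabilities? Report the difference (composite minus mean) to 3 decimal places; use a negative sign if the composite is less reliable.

0.059

Var(sum) = 2 + 0.76 = 2.76; true-score variance = 1.57 + 0.76 = 2.33; composite reliability = 0.8442.
Mean component reliability = 0.7850.
Difference = 0.8442 − 0.7850 = 0.059.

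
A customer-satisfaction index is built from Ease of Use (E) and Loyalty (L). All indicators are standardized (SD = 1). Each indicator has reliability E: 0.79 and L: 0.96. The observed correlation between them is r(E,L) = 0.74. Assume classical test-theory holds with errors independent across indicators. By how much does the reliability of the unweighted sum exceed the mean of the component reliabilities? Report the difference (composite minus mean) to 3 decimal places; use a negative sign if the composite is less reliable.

0.053

Var(sum) = 2 + 1.48 = 3.48; true-score variance = 1.75 + 1.48 = 3.23; composite reliability = 0.9282.
Mean component reliability = 0.8750.
Difference = 0.9282 − 0.8750 = 0.053.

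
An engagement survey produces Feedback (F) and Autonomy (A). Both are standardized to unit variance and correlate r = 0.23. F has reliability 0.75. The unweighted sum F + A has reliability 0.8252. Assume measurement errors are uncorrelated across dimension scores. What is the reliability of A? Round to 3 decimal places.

Var(F+A) = 2 + 2·0.23 = 2.460.
True-score variance = ρ_F + ρ_A + 2·0.23, so 0.8252 = (0.75 + ρ_A + 0.46) / 2.460.
ρ_A = 0.8252·2.460 − 0.75 − 0.46 = 0.820.

0.820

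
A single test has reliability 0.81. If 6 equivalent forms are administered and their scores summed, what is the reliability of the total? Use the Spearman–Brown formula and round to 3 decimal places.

ρ_k = kρ / (1 + (k−1)ρ) = 6·0.81 / (1 + 5·0.81) = 4.860 / 5.050 = 0.962.

0.962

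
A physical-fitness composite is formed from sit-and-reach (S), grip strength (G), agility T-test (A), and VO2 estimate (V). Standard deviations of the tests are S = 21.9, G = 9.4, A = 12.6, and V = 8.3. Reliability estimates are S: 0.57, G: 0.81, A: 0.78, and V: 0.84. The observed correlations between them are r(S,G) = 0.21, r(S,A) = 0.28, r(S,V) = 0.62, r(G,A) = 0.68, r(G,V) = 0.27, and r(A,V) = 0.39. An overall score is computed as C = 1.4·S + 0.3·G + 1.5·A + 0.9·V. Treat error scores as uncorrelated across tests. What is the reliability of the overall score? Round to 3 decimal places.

0.776

Var(C) = 1.4²·21.9² + 0.3²·9.4² + 1.5²·12.6² + 0.9²·8.3² + 2·[0.42·21.9·9.4·0.21 + 2.1·21.9·12.6·0.28 + 1.26·21.9·8.3·0.62 + 0.45·9.4·12.6·0.68 + 0.27·9.4·8.3·0.27 + 1.35·12.6·8.3·0.39] = 1361 + 838.8 = 2199.8.
Under uncorrelated errors the observed covariances equal the true-score covariances, so only the own-variance terms attenuate.
True-score variance = [1.4²·21.9²·0.57 + 0.3²·9.4²·0.81 + 1.5²·12.6²·0.78 + 0.9²·8.3²·0.84] + 838.8 = 867.758 + 838.8 = 1706.56.
Reliability = 1706.56 / 2199.8 = 0.776.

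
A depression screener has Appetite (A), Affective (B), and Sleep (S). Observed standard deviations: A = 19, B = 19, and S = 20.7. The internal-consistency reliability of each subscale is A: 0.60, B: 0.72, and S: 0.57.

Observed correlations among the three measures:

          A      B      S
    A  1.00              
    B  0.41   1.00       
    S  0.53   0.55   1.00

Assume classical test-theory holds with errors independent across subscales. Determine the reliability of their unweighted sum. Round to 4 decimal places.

0.8128

Var(A+B+S) = 19² + 19² + 20.7² + 2·[19·19·0.41 + 19·20.7·0.53 + 19·20.7·0.55] = 1150.49 + 1145.55 = 2296.04.
Under uncorrelated errors the observed covariances equal the true-score covariances, so only the own-variance terms attenuate.
True-score variance = [19²·0.60 + 19²·0.72 + 20.7²·0.57] + 1145.55 = 720.759 + 1145.55 = 1866.31.
Reliability = 1866.31 / 2296.04 = 0.8128.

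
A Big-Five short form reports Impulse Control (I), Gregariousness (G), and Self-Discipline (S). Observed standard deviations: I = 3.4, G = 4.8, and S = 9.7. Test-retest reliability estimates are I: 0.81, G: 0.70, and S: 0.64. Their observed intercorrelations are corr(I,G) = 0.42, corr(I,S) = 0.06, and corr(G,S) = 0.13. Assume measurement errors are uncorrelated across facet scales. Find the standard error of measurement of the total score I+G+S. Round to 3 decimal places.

Var(total) = 128.69 + 29.772 = 158.462.
True-score variance = 85.7092 + 29.772 = 115.481, so reliability = 0.7288.
Error variance = 158.462 − 115.481 = 42.9808; SEM = √42.9808 = 6.556.

6.556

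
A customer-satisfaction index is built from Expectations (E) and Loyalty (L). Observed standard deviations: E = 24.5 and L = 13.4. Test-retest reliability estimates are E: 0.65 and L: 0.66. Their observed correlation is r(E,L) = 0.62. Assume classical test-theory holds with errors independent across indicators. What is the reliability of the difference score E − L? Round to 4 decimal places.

0.2725

Var(E−L) = 24.5² + 13.4² − 2·24.5·13.4·0.62 = 779.81 − 407.092 = 372.718.
Under uncorrelated errors the observed covariances equal the true-score covariances, so only the own-variance terms attenuate.
True-score variance = [24.5²·0.65 + 13.4²·0.66] − 407.092 = 508.672 − 407.092 = 101.58.
Reliability = 101.58 / 372.718 = 0.2725.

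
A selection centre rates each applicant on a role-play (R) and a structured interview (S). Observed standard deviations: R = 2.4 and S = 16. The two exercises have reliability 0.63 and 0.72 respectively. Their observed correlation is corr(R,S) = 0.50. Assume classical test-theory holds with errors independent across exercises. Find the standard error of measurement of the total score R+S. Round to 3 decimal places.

8.591

Var(total) = 261.76 + 38.4 = 300.16.
True-score variance = 187.949 + 38.4 = 226.349, so reliability = 0.7541.
Error variance = 300.16 − 226.349 = 73.8112; SEM = √73.8112 = 8.591.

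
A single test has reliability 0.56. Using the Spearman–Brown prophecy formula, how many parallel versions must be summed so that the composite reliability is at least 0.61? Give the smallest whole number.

k ≥ ρ*(1−ρ₁)/(ρ₁(1−ρ*)) = 0.61·0.44 / (0.56·0.39) = 1.229.
Smallest integer k = 2.

2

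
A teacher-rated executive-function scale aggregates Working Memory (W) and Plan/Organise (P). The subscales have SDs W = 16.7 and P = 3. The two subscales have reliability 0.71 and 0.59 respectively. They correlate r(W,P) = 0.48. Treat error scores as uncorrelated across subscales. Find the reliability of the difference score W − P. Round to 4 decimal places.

0.6473

Var(W−P) = 16.7² + 3² − 2·16.7·3·0.48 = 287.89 − 48.096 = 239.794.
With uncorrelated errors the cross-covariances are all true-score covariance, so they carry over unchanged; only the diagonal terms shrink to ρᵢσᵢ².
True-score variance = [16.7²·0.71 + 3²·0.59] − 48.096 = 203.322 − 48.096 = 155.226.
Reliability = 155.226 / 239.794 = 0.6473.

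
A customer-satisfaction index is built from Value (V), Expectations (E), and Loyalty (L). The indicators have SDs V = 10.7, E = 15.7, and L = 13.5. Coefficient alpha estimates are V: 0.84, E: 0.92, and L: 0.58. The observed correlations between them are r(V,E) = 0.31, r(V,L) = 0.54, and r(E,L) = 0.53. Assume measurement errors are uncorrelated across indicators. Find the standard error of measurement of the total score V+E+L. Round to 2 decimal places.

Var(total) = 543.23 + 484.827 = 1028.06.
True-score variance = 428.647 + 484.827 = 913.474, so reliability = 0.8885.
Error variance = 1028.06 − 913.474 = 114.583; SEM = √114.583 = 10.70.

10.70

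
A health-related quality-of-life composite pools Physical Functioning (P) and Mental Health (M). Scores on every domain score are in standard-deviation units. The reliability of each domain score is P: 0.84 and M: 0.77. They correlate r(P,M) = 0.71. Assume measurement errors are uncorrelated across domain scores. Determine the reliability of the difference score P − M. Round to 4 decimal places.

Var(P−M) = 1 + 1 − 2·0.71 = 2 − 1.42 = 0.58.
With uncorrelated errors the cross-covariances are all true-score covariance, so they carry over unchanged; only the diagonal terms shrink to ρᵢσᵢ².
True-score variance = [0.84 + 0.77] − 1.42 = 1.61 − 1.42 = 0.19.
Reliability = 0.19 / 0.58 = 0.3276.

0.3276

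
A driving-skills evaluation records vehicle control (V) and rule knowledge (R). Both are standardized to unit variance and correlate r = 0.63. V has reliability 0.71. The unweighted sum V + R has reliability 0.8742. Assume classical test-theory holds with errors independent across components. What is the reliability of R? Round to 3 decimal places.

0.880

Var(V+R) = 2 + 2·0.63 = 3.260.
True-score variance = ρ_V + ρ_R + 2·0.63, so 0.8742 = (0.71 + ρ_R + 1.26) / 3.260.
ρ_R = 0.8742·3.260 − 0.71 − 1.26 = 0.880.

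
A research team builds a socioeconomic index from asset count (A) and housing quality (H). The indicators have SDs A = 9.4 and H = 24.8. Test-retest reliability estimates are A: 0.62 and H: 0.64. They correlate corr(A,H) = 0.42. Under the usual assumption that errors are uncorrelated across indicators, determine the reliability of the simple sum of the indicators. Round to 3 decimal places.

Var(A+H) = 9.4² + 24.8² + 2·[9.4·24.8·0.42] = 703.4 + 195.821 = 899.221.
Under uncorrelated errors the observed covariances equal the true-score covariances, so only the own-variance terms attenuate.
True-score variance = [9.4²·0.62 + 24.8²·0.64] + 195.821 = 448.409 + 195.821 = 644.23.
Reliability = 644.23 / 899.221 = 0.716.

0.716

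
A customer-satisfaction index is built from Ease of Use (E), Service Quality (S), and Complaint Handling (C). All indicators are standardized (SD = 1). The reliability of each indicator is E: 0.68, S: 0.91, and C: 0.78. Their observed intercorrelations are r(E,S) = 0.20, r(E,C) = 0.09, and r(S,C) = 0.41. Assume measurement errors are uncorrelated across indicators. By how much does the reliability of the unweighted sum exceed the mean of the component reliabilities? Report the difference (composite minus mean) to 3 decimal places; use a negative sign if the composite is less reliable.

0.067

Var(sum) = 3 + 1.4 = 4.4; true-score variance = 2.37 + 1.4 = 3.77; composite reliability = 0.8568.
Mean component reliability = 0.7900.
Difference = 0.8568 − 0.7900 = 0.067.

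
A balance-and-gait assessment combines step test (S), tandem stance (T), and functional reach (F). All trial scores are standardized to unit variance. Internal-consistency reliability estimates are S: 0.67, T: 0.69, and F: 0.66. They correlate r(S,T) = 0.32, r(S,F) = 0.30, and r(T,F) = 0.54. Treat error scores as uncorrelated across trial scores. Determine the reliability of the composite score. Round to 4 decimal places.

Var(S+T+F) = 3 + 2·[0.32 + 0.30 + 0.54] = 3 + 2.32 = 5.32.
With uncorrelated errors the cross-covariances are all true-score covariance, so they carry over unchanged; only the diagonal terms shrink to ρᵢσᵢ².
True-score variance = [0.67 + 0.69 + 0.66] + 2.32 = 2.02 + 2.32 = 4.34.
Reliability = 4.34 / 5.32 = 0.8158.

0.8158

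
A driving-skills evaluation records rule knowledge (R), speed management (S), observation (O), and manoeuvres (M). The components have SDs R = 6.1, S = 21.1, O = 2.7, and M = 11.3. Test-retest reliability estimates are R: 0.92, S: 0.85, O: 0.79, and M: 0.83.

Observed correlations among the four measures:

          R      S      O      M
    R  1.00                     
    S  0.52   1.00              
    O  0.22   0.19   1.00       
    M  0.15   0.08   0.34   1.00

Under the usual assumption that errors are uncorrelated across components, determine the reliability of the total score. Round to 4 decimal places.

0.8918

Var(R+S+O+M) = 6.1² + 21.1² + 2.7² + 11.3² + 2·[6.1·21.1·0.52 + 6.1·2.7·0.22 + 6.1·11.3·0.15 + 21.1·2.7·0.19 + 21.1·11.3·0.08 + 2.7·11.3·0.34] = 617.4 + 242.328 = 859.728.
Because errors are independent across components, Cov(Tᵢ,Tⱼ) = Cov(Xᵢ,Xⱼ); the off-diagonal part of the true-score variance is the same as above.
True-score variance = [6.1²·0.92 + 21.1²·0.85 + 2.7²·0.79 + 11.3²·0.83] + 242.328 = 524.404 + 242.328 = 766.732.
Reliability = 766.732 / 859.728 = 0.8918.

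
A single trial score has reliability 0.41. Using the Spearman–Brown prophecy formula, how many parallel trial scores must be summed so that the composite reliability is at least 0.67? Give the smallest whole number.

k ≥ ρ*(1−ρ₁)/(ρ₁(1−ρ*)) = 0.67·0.59 / (0.41·0.33) = 2.922.
Smallest integer k = 3.

3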